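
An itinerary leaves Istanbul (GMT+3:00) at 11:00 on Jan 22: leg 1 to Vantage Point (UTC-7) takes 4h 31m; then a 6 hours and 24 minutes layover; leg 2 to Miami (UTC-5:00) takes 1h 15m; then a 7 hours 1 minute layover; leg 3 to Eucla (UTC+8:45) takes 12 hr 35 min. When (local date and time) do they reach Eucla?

Convert departure to UTC: 11:00 − 3:00 = 08:00 UTC on Jan 22.
Add 4 hours and 31 minutes leg 1 → 12:31 UTC.
Add 6 hours and 24 minutes layover in Vantage Point → 18:55 UTC.
Add 1 hour 15 minutes leg 2 → 20:10 UTC.
Add 7 hours and 1 minute layover in Miami → 03:11 UTC (Jan 23).
Add 12 hours 35 minutes leg 3 → 15:46 UTC.
Eucla is UTC+8:45, so local arrival = 15:46 + 8:45 = 00:31 on Jan 24.

00:31 on January 24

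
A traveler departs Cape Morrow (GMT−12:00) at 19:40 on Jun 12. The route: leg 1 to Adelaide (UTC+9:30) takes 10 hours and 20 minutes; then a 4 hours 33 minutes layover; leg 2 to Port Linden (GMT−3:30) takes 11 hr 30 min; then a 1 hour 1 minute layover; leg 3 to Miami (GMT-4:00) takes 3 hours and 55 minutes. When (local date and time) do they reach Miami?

10:59 on June 14

Convert departure to UTC: 19:40 + 12:00 = 07:40 UTC on Jun 13.
Add 10 hours 20 minutes leg 1 → 18:00 UTC.
Add 4 hours and 33 minutes layover in Adelaide → 22:33 UTC.
Add 11 hours 30 minutes leg 2 → 10:03 UTC (Jun 14).
Add 1 hour and 1 minute layover in Port Linden → 11:04 UTC.
Add 3 hours 55 minutes leg 3 → 14:59 UTC.
Miami is UTC−4:00, so local arrival = 14:59 − 4:00 = 10:59 on Jun 14.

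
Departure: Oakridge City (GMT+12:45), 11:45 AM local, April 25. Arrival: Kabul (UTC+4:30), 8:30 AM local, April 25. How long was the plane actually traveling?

5 hours

Departure in UTC: 11:45 AM − 12:45 = 11:00 PM on Apr 24.
Arrival in UTC: 8:30 AM − 4:30 = 4:00 AM on Apr 25.
Elapsed = 4:00 AM − 11:00 PM (+1 day) = 5 hours.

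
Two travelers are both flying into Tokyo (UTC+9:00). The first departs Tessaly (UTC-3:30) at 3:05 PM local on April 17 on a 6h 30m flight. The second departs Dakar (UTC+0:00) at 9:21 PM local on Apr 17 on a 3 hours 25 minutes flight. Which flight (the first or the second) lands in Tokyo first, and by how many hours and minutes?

the second, by 19 minutes

Flight 1 in UTC: 3:05 PM + 3:30 = 6:35 PM on Apr 17.
+6 hours 30 minutes → arrive 1:05 AM UTC on Apr 18.
Flight 2 departs at 9:21 PM UTC (Apr 17).
+3 hours 25 minutes → arrive 12:46 AM UTC on Apr 18.
Flight 2 lands earlier by 19 minutes.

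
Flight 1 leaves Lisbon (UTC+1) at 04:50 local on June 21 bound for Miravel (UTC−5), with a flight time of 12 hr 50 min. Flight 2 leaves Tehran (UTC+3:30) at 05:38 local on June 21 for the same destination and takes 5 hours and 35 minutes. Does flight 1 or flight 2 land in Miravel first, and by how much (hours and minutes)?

Flight 1 in UTC: 04:50 − 1:00 = 03:50 on Jun 21.
+12 hours and 50 minutes → arrive 16:40 UTC on Jun 21.
Flight 2 in UTC: 05:38 − 3:30 = 02:08 on Jun 21.
+5 hours and 35 minutes → arrive 07:43 UTC on Jun 21.
Flight 2 lands earlier by 8 hours 57 minutes.

the second, by 8 hours 57 minutes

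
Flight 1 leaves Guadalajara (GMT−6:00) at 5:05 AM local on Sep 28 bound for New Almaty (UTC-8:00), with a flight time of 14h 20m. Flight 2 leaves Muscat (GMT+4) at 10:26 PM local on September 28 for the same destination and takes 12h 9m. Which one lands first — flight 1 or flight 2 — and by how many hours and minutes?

Flight 1 in UTC: 5:05 AM + 6:00 = 11:05 AM on Sep 28.
+14 hours and 20 minutes → arrive 1:25 AM UTC on Sep 29.
Flight 2 in UTC: 10:26 PM − 4:00 = 6:26 PM on Sep 28.
+12 hours and 9 minutes → arrive 6:35 AM UTC on Sep 29.
Flight 1 lands earlier by 5 hours 10 minutes.

the first, by 5 hours 10 minutes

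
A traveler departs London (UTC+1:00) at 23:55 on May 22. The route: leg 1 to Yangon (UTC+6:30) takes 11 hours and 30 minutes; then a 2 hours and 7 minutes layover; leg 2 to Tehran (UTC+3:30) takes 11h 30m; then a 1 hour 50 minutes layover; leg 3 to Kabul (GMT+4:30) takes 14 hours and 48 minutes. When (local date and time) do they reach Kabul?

Convert departure to UTC: 23:55 − 1:00 = 22:55 UTC on May 22.
Add 11 hours 30 minutes leg 1 → 10:25 UTC (May 23).
Add 2 hours 7 minutes layover in Yangon → 12:32 UTC.
Add 11 hours 30 minutes leg 2 → 00:02 UTC (May 24).
Add 1 hour and 50 minutes layover in Tehran → 01:52 UTC.
Add 14 hours and 48 minutes leg 3 → 16:40 UTC.
Kabul is UTC+4:30, so local arrival = 16:40 + 4:30 = 21:10 on May 24.

21:10 on May 24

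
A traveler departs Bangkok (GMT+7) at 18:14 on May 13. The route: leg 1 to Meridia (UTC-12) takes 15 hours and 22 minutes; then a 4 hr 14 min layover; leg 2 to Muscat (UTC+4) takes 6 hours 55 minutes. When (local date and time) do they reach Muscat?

17:45 on May 14

Convert departure to UTC: 18:14 − 7:00 = 11:14 UTC on May 13.
Add 15 hours and 22 minutes leg 1 → 02:36 UTC (May 14).
Add 4 hours 14 minutes layover in Meridia → 06:50 UTC.
Add 6 hours and 55 minutes leg 2 → 13:45 UTC.
Muscat is UTC+4:00, so local arrival = 13:45 + 4:00 = 17:45 on May 14.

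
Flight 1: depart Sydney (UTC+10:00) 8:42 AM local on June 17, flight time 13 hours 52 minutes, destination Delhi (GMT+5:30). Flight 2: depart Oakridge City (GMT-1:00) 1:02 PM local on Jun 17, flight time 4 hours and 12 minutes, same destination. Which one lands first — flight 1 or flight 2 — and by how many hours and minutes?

Flight 1 in UTC: 8:42 AM − 10:00 = 10:42 PM on Jun 16.
+13 hours 52 minutes → arrive 12:34 PM UTC on Jun 17.
Flight 2 in UTC: 1:02 PM + 1:00 = 2:02 PM on Jun 17.
+4 hours 12 minutes → arrive 6:14 PM UTC on Jun 17.
Flight 1 lands earlier by 5 hours 40 minutes.

the first, by 5 hours 40 minutes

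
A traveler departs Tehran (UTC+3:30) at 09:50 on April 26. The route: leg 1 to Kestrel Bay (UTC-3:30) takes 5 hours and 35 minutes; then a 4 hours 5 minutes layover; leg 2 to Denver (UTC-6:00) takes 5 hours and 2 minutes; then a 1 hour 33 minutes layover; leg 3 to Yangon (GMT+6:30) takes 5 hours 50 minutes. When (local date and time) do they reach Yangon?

10:55 on April 27

Convert departure to UTC: 09:50 − 3:30 = 06:20 UTC on Apr 26.
Add 5 hours and 35 minutes leg 1 → 11:55 UTC.
Add 4 hours and 5 minutes layover in Kestrel Bay → 16:00 UTC.
Add 5 hours and 2 minutes leg 2 → 21:02 UTC.
Add 1 hour 33 minutes layover in Denver → 22:35 UTC.
Add 5 hours 50 minutes leg 3 → 04:25 UTC (Apr 27).
Yangon is UTC+6:30, so local arrival = 04:25 + 6:30 = 10:55 on Apr 27.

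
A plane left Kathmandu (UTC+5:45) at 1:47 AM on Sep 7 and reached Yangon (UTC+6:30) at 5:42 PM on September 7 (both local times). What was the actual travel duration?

15 hours 10 minutes

Departure in UTC: 1:47 AM − 5:45 = 8:02 PM on Sep 6.
Arrival in UTC: 5:42 PM − 6:30 = 11:12 AM on Sep 7.
Elapsed = 11:12 AM − 8:02 PM (+1 day) = 15 hours 10 minutes.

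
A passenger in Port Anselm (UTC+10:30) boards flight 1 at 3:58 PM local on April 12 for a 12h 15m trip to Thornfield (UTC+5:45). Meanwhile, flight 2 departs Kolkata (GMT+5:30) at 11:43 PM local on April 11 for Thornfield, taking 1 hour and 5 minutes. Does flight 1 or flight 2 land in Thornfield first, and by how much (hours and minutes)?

Flight 1 in UTC: 3:58 PM − 10:30 = 5:28 AM on Apr 12.
+12 hours 15 minutes → arrive 5:43 PM UTC on Apr 12.
Flight 2 in UTC: 11:43 PM − 5:30 = 6:13 PM on Apr 11.
+1 hour and 5 minutes → arrive 7:18 PM UTC on Apr 11.
Flight 2 lands earlier by 22 hours 25 minutes.

the second, by 22 hours 25 minutes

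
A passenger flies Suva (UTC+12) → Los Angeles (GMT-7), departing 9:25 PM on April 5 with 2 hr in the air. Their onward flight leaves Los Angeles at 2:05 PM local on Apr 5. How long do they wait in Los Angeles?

Convert departure to UTC: 9:25 PM − 12:00 = 9:25 AM UTC on Apr 5.
Add 2 hours flight time → 11:25 AM UTC.
Los Angeles is UTC−7:00, so local arrival = 11:25 AM − 7:00 = 4:25 AM on Apr 5.
Layover = 2:05 PM − 4:25 AM = 9 hours 40 minutes.

9 hours 40 minutes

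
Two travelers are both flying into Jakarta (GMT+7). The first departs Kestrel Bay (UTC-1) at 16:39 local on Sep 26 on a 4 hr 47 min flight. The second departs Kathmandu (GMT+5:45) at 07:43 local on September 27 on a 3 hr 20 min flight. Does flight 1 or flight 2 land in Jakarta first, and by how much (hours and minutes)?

the first, by 6 hours 52 minutes

Flight 1 in UTC: 16:39 + 1:00 = 17:39 on Sep 26.
+4 hours 47 minutes → arrive 22:26 UTC on Sep 26.
Flight 2 in UTC: 07:43 − 5:45 = 01:58 on Sep 27.
+3 hours 20 minutes → arrive 05:18 UTC on Sep 27.
Flight 1 lands earlier by 6 hours 52 minutes.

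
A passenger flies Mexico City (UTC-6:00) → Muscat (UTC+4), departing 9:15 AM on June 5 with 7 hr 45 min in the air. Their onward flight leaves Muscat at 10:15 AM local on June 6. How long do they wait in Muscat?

7 hours 15 minutes

Convert departure to UTC: 9:15 AM + 6:00 = 3:15 PM UTC on Jun 5.
Add 7 hours 45 minutes flight time → 11:00 PM UTC.
Muscat is UTC+4:00, so local arrival = 11:00 PM + 4:00 = 3:00 AM on Jun 6.
Layover = 10:15 AM − 3:00 AM = 7 hours 15 minutes.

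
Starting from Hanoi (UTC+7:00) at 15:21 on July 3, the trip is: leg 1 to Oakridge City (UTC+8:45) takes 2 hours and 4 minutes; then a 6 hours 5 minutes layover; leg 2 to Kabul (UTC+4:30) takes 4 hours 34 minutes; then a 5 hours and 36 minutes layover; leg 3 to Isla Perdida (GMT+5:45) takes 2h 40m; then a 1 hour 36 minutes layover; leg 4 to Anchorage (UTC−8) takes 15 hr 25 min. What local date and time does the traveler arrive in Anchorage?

14:21 on July 4

Convert departure to UTC: 15:21 − 7:00 = 08:21 UTC on Jul 3.
Add 2 hours 4 minutes leg 1 → 10:25 UTC.
Add 6 hours 5 minutes layover in Oakridge City → 16:30 UTC.
Add 4 hours 34 minutes leg 2 → 21:04 UTC.
Add 5 hours 36 minutes layover in Kabul → 02:40 UTC (Jul 4).
Add 2 hours 40 minutes leg 3 → 05:20 UTC.
Add 1 hour and 36 minutes layover in Isla Perdida → 06:56 UTC.
Add 15 hours 25 minutes leg 4 → 22:21 UTC.
Anchorage is UTC−8:00, so local arrival = 22:21 − 8:00 = 14:21 on Jul 4.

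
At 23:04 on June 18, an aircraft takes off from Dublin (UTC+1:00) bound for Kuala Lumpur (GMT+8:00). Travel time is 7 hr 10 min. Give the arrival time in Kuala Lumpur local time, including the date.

13:14 on June 19

Convert departure to UTC: 23:04 − 1:00 = 22:04 UTC on Jun 18.
Add 7 hours 10 minutes travel time → 05:14 UTC (Jun 19).
Kuala Lumpur is UTC+8:00, so local arrival = 05:14 + 8:00 = 13:14 on Jun 19.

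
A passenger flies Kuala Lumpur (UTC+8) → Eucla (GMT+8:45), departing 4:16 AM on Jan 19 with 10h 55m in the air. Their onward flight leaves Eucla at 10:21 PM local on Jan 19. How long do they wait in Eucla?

6 hours 25 minutes

Convert departure to UTC: 4:16 AM − 8:00 = 8:16 PM UTC on Jan 18.
Add 10 hours 55 minutes flight time → 7:11 AM UTC (Jan 19).
Eucla is UTC+8:45, so local arrival = 7:11 AM + 8:45 = 3:56 PM on Jan 19.
Layover = 10:21 PM − 3:56 PM = 6 hours 25 minutes.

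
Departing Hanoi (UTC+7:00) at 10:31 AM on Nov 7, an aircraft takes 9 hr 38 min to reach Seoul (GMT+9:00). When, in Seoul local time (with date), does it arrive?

Convert departure to UTC: 10:31 AM − 7:00 = 3:31 AM UTC on Nov 7.
Add 9 hours and 38 minutes travel time → 1:09 PM UTC.
Seoul is UTC+9:00, so local arrival = 1:09 PM + 9:00 = 10:09 PM on Nov 7.

10:09 PM on Nov 7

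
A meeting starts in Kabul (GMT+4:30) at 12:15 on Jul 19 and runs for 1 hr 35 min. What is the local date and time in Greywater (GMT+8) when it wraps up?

Greywater is 3:30 ahead of Kabul.
After 1 hour 35 minutes it is 13:50 in Kabul.
Shift by the zone difference: 13:50 + 3:30 = 17:20 on Jul 19 in Greywater.

17:20 on July 19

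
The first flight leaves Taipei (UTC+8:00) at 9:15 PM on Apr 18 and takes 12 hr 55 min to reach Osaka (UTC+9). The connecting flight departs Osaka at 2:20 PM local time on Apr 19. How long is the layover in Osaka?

3 hours 10 minutes

Convert departure to UTC: 9:15 PM − 8:00 = 1:15 PM UTC on Apr 18.
Add 12 hours and 55 minutes flight time → 2:10 AM UTC (Apr 19).
Osaka is UTC+9:00, so local arrival = 2:10 AM + 9:00 = 11:10 AM on Apr 19.
Layover = 2:20 PM − 11:10 AM = 3 hours 10 minutes.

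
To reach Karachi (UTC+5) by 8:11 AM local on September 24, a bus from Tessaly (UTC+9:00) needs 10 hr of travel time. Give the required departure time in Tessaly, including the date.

2:11 AM on September 24

Target arrival in UTC: 8:11 AM − 5:00 = 3:11 AM on Sep 24.
Subtract 10 hours → departure 5:11 PM UTC on Sep 23.
Tessaly is UTC+9:00: 5:11 PM + 9:00 = 2:11 AM on Sep 24.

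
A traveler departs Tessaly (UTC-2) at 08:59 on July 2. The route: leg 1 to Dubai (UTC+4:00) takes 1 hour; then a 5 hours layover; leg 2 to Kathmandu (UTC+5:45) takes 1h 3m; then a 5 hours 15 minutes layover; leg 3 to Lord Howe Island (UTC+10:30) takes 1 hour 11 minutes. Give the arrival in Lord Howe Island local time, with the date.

10:58 on Jul 3

Convert departure to UTC: 08:59 + 2:00 = 10:59 UTC on Jul 2.
Add 1 hour leg 1 → 11:59 UTC.
Add 5 hours layover in Dubai → 16:59 UTC.
Add 1 hour and 3 minutes leg 2 → 18:02 UTC.
Add 5 hours 15 minutes layover in Kathmandu → 23:17 UTC.
Add 1 hour and 11 minutes leg 3 → 00:28 UTC (Jul 3).
Lord Howe Island is UTC+10:30, so local arrival = 00:28 + 10:30 = 10:58 on Jul 3.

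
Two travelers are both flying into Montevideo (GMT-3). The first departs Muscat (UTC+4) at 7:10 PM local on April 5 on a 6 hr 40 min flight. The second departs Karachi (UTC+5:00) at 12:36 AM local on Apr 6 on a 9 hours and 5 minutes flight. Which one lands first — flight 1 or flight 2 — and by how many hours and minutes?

the first, by 6 hours 51 minutes

Flight 1 in UTC: 7:10 PM − 4:00 = 3:10 PM on Apr 5.
+6 hours and 40 minutes → arrive 9:50 PM UTC on Apr 5.
Flight 2 in UTC: 12:36 AM − 5:00 = 7:36 PM on Apr 5.
+9 hours and 5 minutes → arrive 4:41 AM UTC on Apr 6.
Flight 1 lands earlier by 6 hours 51 minutes.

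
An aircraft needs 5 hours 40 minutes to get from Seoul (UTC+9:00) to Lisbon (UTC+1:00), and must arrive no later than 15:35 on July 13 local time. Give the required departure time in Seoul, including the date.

17:55 on July 13

Target arrival in UTC: 15:35 − 1:00 = 14:35 on Jul 13.
Subtract 5 hours 40 minutes → departure 08:55 UTC on Jul 13.
Seoul is UTC+9:00: 08:55 + 9:00 = 17:55 on Jul 13.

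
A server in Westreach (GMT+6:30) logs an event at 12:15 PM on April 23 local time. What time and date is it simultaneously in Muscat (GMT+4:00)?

In UTC: 12:15 PM − 6:30 = 5:45 AM on Apr 23.
Muscat is UTC+4:00: 5:45 AM + 4:00 = 9:45 AM on Apr 23.

9:45 AM on April 23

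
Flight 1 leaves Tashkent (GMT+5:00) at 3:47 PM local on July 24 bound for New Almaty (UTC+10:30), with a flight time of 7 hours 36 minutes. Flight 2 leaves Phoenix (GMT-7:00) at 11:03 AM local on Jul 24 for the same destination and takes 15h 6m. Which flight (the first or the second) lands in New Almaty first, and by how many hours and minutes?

Flight 1 in UTC: 3:47 PM − 5:00 = 10:47 AM on Jul 24.
+7 hours and 36 minutes → arrive 6:23 PM UTC on Jul 24.
Flight 2 in UTC: 11:03 AM + 7:00 = 6:03 PM on Jul 24.
+15 hours and 6 minutes → arrive 9:09 AM UTC on Jul 25.
Flight 1 lands earlier by 14 hours 46 minutes.

the first, by 14 hours 46 minutes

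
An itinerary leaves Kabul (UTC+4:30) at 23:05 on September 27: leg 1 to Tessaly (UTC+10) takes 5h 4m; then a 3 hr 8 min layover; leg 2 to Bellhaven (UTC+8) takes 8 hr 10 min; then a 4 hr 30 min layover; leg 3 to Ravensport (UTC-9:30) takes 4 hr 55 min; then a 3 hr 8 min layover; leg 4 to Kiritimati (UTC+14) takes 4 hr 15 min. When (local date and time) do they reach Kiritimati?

Convert departure to UTC: 23:05 − 4:30 = 18:35 UTC on Sep 27.
Add 5 hours 4 minutes leg 1 → 23:39 UTC.
Add 3 hours 8 minutes layover in Tessaly → 02:47 UTC (Sep 28).
Add 8 hours 10 minutes leg 2 → 10:57 UTC.
Add 4 hours and 30 minutes layover in Bellhaven → 15:27 UTC.
Add 4 hours 55 minutes leg 3 → 20:22 UTC.
Add 3 hours 8 minutes layover in Ravensport → 23:30 UTC.
Add 4 hours and 15 minutes leg 4 → 03:45 UTC (Sep 29).
Kiritimati is UTC+14:00, so local arrival = 03:45 + 14:00 = 17:45 on Sep 29.

17:45 on Sep 29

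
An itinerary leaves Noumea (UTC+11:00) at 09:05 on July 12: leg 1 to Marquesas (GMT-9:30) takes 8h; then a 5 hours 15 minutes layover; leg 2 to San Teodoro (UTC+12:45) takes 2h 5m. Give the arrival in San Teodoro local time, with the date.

02:10 on Jul 13

Convert departure to UTC: 09:05 − 11:00 = 22:05 UTC on Jul 11.
Add 8 hours leg 1 → 06:05 UTC (Jul 12).
Add 5 hours and 15 minutes layover in Marquesas → 11:20 UTC.
Add 2 hours 5 minutes leg 2 → 13:25 UTC.
San Teodoro is UTC+12:45, so local arrival = 13:25 + 12:45 = 02:10 on Jul 13.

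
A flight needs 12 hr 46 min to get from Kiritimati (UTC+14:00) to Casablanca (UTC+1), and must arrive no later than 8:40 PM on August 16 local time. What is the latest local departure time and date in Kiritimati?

Target arrival in UTC: 8:40 PM − 1:00 = 7:40 PM on Aug 16.
Subtract 12 hours and 46 minutes → departure 6:54 AM UTC on Aug 16.
Kiritimati is UTC+14:00: 6:54 AM + 14:00 = 8:54 PM on Aug 16.

8:54 PM on August 16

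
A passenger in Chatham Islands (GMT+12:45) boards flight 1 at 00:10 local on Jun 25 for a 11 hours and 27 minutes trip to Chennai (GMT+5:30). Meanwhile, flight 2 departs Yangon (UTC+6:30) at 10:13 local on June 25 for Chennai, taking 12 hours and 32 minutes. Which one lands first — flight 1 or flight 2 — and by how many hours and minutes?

the first, by 17 hours 23 minutes

Flight 1 in UTC: 00:10 − 12:45 = 11:25 on Jun 24.
+11 hours and 27 minutes → arrive 22:52 UTC on Jun 24.
Flight 2 in UTC: 10:13 − 6:30 = 03:43 on Jun 25.
+12 hours and 32 minutes → arrive 16:15 UTC on Jun 25.
Flight 1 lands earlier by 17 hours 23 minutes.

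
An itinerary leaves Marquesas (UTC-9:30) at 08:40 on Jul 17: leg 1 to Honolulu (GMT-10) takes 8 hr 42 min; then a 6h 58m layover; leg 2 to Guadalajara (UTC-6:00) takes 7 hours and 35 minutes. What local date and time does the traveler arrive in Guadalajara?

11:25 on July 18

Convert departure to UTC: 08:40 + 9:30 = 18:10 UTC on Jul 17.
Add 8 hours and 42 minutes leg 1 → 02:52 UTC (Jul 18).
Add 6 hours and 58 minutes layover in Honolulu → 09:50 UTC.
Add 7 hours and 35 minutes leg 2 → 17:25 UTC.
Guadalajara is UTC−6:00, so local arrival = 17:25 − 6:00 = 11:25 on Jul 18.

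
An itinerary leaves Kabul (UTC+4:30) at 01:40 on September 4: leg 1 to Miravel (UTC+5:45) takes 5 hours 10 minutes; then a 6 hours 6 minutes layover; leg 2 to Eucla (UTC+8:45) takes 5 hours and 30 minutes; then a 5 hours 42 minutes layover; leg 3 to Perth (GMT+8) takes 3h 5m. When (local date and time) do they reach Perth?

Convert departure to UTC: 01:40 − 4:30 = 21:10 UTC on Sep 3.
Add 5 hours 10 minutes leg 1 → 02:20 UTC (Sep 4).
Add 6 hours 6 minutes layover in Miravel → 08:26 UTC.
Add 5 hours 30 minutes leg 2 → 13:56 UTC.
Add 5 hours and 42 minutes layover in Eucla → 19:38 UTC.
Add 3 hours 5 minutes leg 3 → 22:43 UTC.
Perth is UTC+8:00, so local arrival = 22:43 + 8:00 = 06:43 on Sep 5.

06:43 on Sep 5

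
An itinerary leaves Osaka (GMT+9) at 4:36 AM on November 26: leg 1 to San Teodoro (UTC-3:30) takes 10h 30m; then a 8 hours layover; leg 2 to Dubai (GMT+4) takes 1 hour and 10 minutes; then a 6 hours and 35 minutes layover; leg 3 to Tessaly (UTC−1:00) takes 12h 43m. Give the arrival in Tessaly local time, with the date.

Convert departure to UTC: 4:36 AM − 9:00 = 7:36 PM UTC on Nov 25.
Add 10 hours and 30 minutes leg 1 → 6:06 AM UTC (Nov 26).
Add 8 hours layover in San Teodoro → 2:06 PM UTC.
Add 1 hour and 10 minutes leg 2 → 3:16 PM UTC.
Add 6 hours 35 minutes layover in Dubai → 9:51 PM UTC.
Add 12 hours 43 minutes leg 3 → 10:34 AM UTC (Nov 27).
Tessaly is UTC−1:00, so local arrival = 10:34 AM − 1:00 = 9:34 AM on Nov 27.

9:34 AM on November 27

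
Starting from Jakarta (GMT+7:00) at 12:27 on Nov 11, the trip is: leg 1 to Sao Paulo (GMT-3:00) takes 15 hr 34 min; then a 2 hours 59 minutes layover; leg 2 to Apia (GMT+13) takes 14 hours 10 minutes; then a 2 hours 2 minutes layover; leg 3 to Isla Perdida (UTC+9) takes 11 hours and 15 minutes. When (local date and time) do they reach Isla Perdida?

Convert departure to UTC: 12:27 − 7:00 = 05:27 UTC on Nov 11.
Add 15 hours 34 minutes leg 1 → 21:01 UTC.
Add 2 hours 59 minutes layover in Sao Paulo → 00:00 UTC (Nov 12).
Add 14 hours 10 minutes leg 2 → 14:10 UTC.
Add 2 hours and 2 minutes layover in Apia → 16:12 UTC.
Add 11 hours and 15 minutes leg 3 → 03:27 UTC (Nov 13).
Isla Perdida is UTC+9:00, so local arrival = 03:27 + 9:00 = 12:27 on Nov 13.

12:27 on November 13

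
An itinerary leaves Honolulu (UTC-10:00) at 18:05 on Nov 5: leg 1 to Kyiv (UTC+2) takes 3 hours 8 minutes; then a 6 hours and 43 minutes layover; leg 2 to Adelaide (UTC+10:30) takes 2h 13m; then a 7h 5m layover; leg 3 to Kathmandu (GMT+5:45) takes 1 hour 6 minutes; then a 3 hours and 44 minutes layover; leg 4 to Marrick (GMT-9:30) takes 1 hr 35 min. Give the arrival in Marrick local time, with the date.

20:09 on November 6

Convert departure to UTC: 18:05 + 10:00 = 04:05 UTC on Nov 6.
Add 3 hours 8 minutes leg 1 → 07:13 UTC.
Add 6 hours and 43 minutes layover in Kyiv → 13:56 UTC.
Add 2 hours 13 minutes leg 2 → 16:09 UTC.
Add 7 hours and 5 minutes layover in Adelaide → 23:14 UTC.
Add 1 hour 6 minutes leg 3 → 00:20 UTC (Nov 7).
Add 3 hours 44 minutes layover in Kathmandu → 04:04 UTC.
Add 1 hour and 35 minutes leg 4 → 05:39 UTC.
Marrick is UTC−9:30, so local arrival = 05:39 − 9:30 = 20:09 on Nov 6.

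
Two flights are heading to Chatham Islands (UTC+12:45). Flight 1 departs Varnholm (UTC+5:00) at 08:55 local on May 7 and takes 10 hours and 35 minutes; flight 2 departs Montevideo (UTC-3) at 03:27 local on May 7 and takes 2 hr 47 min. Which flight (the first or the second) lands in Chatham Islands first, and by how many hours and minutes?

the second, by 5 hours 16 minutes

Flight 1 in UTC: 08:55 − 5:00 = 03:55 on May 7.
+10 hours 35 minutes → arrive 14:30 UTC on May 7.
Flight 2 in UTC: 03:27 + 3:00 = 06:27 on May 7.
+2 hours and 47 minutes → arrive 09:14 UTC on May 7.
Flight 2 lands earlier by 5 hours 16 minutes.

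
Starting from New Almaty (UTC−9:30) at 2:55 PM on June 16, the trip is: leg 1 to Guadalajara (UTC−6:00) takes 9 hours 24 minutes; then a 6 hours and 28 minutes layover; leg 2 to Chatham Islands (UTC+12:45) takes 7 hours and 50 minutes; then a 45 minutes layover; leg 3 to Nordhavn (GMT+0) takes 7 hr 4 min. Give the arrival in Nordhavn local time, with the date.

Convert departure to UTC: 2:55 PM + 9:30 = 12:25 AM UTC on Jun 17.
Add 9 hours 24 minutes leg 1 → 9:49 AM UTC.
Add 6 hours 28 minutes layover in Guadalajara → 4:17 PM UTC.
Add 7 hours 50 minutes leg 2 → 12:07 AM UTC (Jun 18).
Add 45 minutes layover in Chatham Islands → 12:52 AM UTC.
Add 7 hours 4 minutes leg 3 → 7:56 AM UTC.
Nordhavn is UTC+0, so local arrival is the same: 7:56 AM on Jun 18.

7:56 AM on Jun 18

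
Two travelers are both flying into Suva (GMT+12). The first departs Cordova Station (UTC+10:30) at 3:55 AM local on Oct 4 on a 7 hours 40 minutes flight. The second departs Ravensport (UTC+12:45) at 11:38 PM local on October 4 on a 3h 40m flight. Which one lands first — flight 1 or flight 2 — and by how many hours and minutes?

Flight 1 in UTC: 3:55 AM − 10:30 = 5:25 PM on Oct 3.
+7 hours 40 minutes → arrive 1:05 AM UTC on Oct 4.
Flight 2 in UTC: 11:38 PM − 12:45 = 10:53 AM on Oct 4.
+3 hours and 40 minutes → arrive 2:33 PM UTC on Oct 4.
Flight 1 lands earlier by 13 hours 28 minutes.

the first, by 13 hours 28 minutes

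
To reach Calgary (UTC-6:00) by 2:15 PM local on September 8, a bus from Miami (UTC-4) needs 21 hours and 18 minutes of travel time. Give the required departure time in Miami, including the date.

Target arrival in UTC: 2:15 PM + 6:00 = 8:15 PM on Sep 8.
Subtract 21 hours 18 minutes → departure 10:57 PM UTC on Sep 7.
Miami is UTC−4:00: 10:57 PM − 4:00 = 6:57 PM on Sep 7.

6:57 PM on Sep 7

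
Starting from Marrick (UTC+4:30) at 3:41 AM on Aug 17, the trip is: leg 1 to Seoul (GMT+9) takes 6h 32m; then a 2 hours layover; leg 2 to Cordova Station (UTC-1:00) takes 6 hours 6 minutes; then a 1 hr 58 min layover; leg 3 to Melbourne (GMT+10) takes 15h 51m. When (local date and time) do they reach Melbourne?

Convert departure to UTC: 3:41 AM − 4:30 = 11:11 PM UTC on Aug 16.
Add 6 hours 32 minutes leg 1 → 5:43 AM UTC (Aug 17).
Add 2 hours layover in Seoul → 7:43 AM UTC.
Add 6 hours 6 minutes leg 2 → 1:49 PM UTC.
Add 1 hour and 58 minutes layover in Cordova Station → 3:47 PM UTC.
Add 15 hours and 51 minutes leg 3 → 7:38 AM UTC (Aug 18).
Melbourne is UTC+10:00, so local arrival = 7:38 AM + 10:00 = 5:38 PM on Aug 18.

5:38 PM on August 18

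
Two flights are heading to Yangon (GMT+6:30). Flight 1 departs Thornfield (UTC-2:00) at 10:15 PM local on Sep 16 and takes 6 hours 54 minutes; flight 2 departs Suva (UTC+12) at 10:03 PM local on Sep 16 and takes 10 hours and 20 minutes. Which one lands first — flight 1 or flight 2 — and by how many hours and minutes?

the second, by 10 hours 46 minutes

Flight 1 in UTC: 10:15 PM + 2:00 = 12:15 AM on Sep 17.
+6 hours 54 minutes → arrive 7:09 AM UTC on Sep 17.
Flight 2 in UTC: 10:03 PM − 12:00 = 10:03 AM on Sep 16.
+10 hours 20 minutes → arrive 8:23 PM UTC on Sep 16.
Flight 2 lands earlier by 10 hours 46 minutes.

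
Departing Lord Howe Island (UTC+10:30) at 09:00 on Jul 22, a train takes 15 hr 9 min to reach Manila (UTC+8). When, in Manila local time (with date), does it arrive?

Convert departure to UTC: 09:00 − 10:30 = 22:30 UTC on Jul 21.
Add 15 hours 9 minutes travel time → 13:39 UTC (Jul 22).
Manila is UTC+8:00, so local arrival = 13:39 + 8:00 = 21:39 on Jul 22.

21:39 on July 22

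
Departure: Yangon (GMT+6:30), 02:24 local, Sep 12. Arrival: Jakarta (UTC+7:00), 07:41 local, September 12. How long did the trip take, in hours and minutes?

Jakarta is 0:30 ahead of Yangon.
Clock-face elapsed time (ignoring zones) is 5 hours 17 minutes.
Actual elapsed = 5 hours 17 minutes − 0:30 = 4 hours 47 minutes.

4 hours 47 minutes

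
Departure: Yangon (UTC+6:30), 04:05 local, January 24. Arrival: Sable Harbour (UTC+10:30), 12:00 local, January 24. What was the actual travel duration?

Departure in UTC: 04:05 − 6:30 = 21:35 on Jan 23.
Arrival in UTC: 12:00 − 10:30 = 01:30 on Jan 24.
Elapsed = 01:30 − 21:35 (+1 day) = 3 hours 55 minutes.

3 hours 55 minutes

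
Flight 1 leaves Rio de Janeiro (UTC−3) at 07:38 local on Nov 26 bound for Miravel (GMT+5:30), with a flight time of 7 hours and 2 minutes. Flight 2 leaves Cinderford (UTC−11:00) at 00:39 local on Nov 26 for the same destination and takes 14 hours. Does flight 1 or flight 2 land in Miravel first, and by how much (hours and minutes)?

Flight 1 in UTC: 07:38 + 3:00 = 10:38 on Nov 26.
+7 hours 2 minutes → arrive 17:40 UTC on Nov 26.
Flight 2 in UTC: 00:39 + 11:00 = 11:39 on Nov 26.
+14 hours → arrive 01:39 UTC on Nov 27.
Flight 1 lands earlier by 7 hours 59 minutes.

the first, by 7 hours 59 minutes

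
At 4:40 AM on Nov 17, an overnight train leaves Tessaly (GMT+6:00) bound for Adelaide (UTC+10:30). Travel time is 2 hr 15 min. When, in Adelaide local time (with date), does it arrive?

Convert departure to UTC: 4:40 AM − 6:00 = 10:40 PM UTC on Nov 16.
Add 2 hours 15 minutes travel time → 12:55 AM UTC (Nov 17).
Adelaide is UTC+10:30, so local arrival = 12:55 AM + 10:30 = 11:25 AM on Nov 17.

11:25 AM on Nov 17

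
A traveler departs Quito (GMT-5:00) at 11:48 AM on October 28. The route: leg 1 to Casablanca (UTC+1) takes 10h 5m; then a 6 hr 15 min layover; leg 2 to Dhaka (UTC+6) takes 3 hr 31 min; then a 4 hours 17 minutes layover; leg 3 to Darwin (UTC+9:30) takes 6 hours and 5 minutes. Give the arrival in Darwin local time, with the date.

Convert departure to UTC: 11:48 AM + 5:00 = 4:48 PM UTC on Oct 28.
Add 10 hours and 5 minutes leg 1 → 2:53 AM UTC (Oct 29).
Add 6 hours 15 minutes layover in Casablanca → 9:08 AM UTC.
Add 3 hours and 31 minutes leg 2 → 12:39 PM UTC.
Add 4 hours 17 minutes layover in Dhaka → 4:56 PM UTC.
Add 6 hours 5 minutes leg 3 → 11:01 PM UTC.
Darwin is UTC+9:30, so local arrival = 11:01 PM + 9:30 = 8:31 AM on Oct 30.

8:31 AM on October 30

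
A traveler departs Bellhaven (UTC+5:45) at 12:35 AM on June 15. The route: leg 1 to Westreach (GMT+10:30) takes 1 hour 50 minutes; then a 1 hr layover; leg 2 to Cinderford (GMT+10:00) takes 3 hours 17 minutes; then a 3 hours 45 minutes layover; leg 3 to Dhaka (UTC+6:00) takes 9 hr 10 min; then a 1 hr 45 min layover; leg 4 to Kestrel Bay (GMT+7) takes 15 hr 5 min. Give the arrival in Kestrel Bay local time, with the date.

Convert departure to UTC: 12:35 AM − 5:45 = 6:50 PM UTC on Jun 14.
Add 1 hour 50 minutes leg 1 → 8:40 PM UTC.
Add 1 hour layover in Westreach → 9:40 PM UTC.
Add 3 hours and 17 minutes leg 2 → 12:57 AM UTC (Jun 15).
Add 3 hours and 45 minutes layover in Cinderford → 4:42 AM UTC.
Add 9 hours 10 minutes leg 3 → 1:52 PM UTC.
Add 1 hour 45 minutes layover in Dhaka → 3:37 PM UTC.
Add 15 hours 5 minutes leg 4 → 6:42 AM UTC (Jun 16).
Kestrel Bay is UTC+7:00, so local arrival = 6:42 AM + 7:00 = 1:42 PM on Jun 16.

1:42 PM on June 16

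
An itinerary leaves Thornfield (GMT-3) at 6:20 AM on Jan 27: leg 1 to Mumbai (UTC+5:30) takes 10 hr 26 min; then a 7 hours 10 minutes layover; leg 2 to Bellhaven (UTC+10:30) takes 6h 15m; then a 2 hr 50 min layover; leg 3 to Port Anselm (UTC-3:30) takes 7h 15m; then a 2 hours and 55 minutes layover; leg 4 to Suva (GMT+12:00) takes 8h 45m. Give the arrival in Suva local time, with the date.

6:56 PM on January 29

Convert departure to UTC: 6:20 AM + 3:00 = 9:20 AM UTC on Jan 27.
Add 10 hours and 26 minutes leg 1 → 7:46 PM UTC.
Add 7 hours and 10 minutes layover in Mumbai → 2:56 AM UTC (Jan 28).
Add 6 hours 15 minutes leg 2 → 9:11 AM UTC.
Add 2 hours and 50 minutes layover in Bellhaven → 12:01 PM UTC.
Add 7 hours 15 minutes leg 3 → 7:16 PM UTC.
Add 2 hours and 55 minutes layover in Port Anselm → 10:11 PM UTC.
Add 8 hours and 45 minutes leg 4 → 6:56 AM UTC (Jan 29).
Suva is UTC+12:00, so local arrival = 6:56 AM + 12:00 = 6:56 PM on Jan 29.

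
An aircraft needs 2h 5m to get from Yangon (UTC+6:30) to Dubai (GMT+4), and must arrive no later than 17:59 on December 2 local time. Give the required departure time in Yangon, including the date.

Target arrival in UTC: 17:59 − 4:00 = 13:59 on Dec 2.
Subtract 2 hours 5 minutes → departure 11:54 UTC on Dec 2.
Yangon is UTC+6:30: 11:54 + 6:30 = 18:24 on Dec 2.

18:24 on December 2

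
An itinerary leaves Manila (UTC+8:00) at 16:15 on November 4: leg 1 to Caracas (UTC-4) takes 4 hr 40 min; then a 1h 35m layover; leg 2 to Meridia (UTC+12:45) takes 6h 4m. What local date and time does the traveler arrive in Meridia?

Convert departure to UTC: 16:15 − 8:00 = 08:15 UTC on Nov 4.
Add 4 hours and 40 minutes leg 1 → 12:55 UTC.
Add 1 hour 35 minutes layover in Caracas → 14:30 UTC.
Add 6 hours and 4 minutes leg 2 → 20:34 UTC.
Meridia is UTC+12:45, so local arrival = 20:34 + 12:45 = 09:19 on Nov 5.

09:19 on Nov 5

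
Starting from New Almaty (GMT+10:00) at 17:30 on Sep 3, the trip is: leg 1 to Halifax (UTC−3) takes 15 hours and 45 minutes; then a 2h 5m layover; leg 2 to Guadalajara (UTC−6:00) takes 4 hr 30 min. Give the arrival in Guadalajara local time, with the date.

Convert departure to UTC: 17:30 − 10:00 = 07:30 UTC on Sep 3.
Add 15 hours 45 minutes leg 1 → 23:15 UTC.
Add 2 hours and 5 minutes layover in Halifax → 01:20 UTC (Sep 4).
Add 4 hours 30 minutes leg 2 → 05:50 UTC.
Guadalajara is UTC−6:00, so local arrival = 05:50 − 6:00 = 23:50 on Sep 3.

23:50 on September 3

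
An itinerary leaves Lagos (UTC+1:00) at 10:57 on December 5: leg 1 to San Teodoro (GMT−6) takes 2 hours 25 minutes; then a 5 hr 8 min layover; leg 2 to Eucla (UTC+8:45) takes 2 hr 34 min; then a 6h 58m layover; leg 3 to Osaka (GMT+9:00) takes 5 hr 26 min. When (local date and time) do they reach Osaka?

Convert departure to UTC: 10:57 − 1:00 = 09:57 UTC on Dec 5.
Add 2 hours and 25 minutes leg 1 → 12:22 UTC.
Add 5 hours and 8 minutes layover in San Teodoro → 17:30 UTC.
Add 2 hours 34 minutes leg 2 → 20:04 UTC.
Add 6 hours 58 minutes layover in Eucla → 03:02 UTC (Dec 6).
Add 5 hours and 26 minutes leg 3 → 08:28 UTC.
Osaka is UTC+9:00, so local arrival = 08:28 + 9:00 = 17:28 on Dec 6.

17:28 on Dec 6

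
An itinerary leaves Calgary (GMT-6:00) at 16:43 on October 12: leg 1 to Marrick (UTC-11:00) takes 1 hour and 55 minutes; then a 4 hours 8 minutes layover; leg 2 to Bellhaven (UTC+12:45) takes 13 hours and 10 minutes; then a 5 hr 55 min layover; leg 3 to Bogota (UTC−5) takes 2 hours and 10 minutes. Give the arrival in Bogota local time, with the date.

Convert departure to UTC: 16:43 + 6:00 = 22:43 UTC on Oct 12.
Add 1 hour 55 minutes leg 1 → 00:38 UTC (Oct 13).
Add 4 hours and 8 minutes layover in Marrick → 04:46 UTC.
Add 13 hours 10 minutes leg 2 → 17:56 UTC.
Add 5 hours 55 minutes layover in Bellhaven → 23:51 UTC.
Add 2 hours and 10 minutes leg 3 → 02:01 UTC (Oct 14).
Bogota is UTC−5:00, so local arrival = 02:01 − 5:00 = 21:01 on Oct 13.

21:01 on October 13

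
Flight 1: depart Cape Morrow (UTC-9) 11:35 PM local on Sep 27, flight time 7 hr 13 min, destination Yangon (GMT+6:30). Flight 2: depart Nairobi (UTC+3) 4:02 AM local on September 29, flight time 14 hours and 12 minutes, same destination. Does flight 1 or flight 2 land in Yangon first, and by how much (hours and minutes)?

Flight 1 in UTC: 11:35 PM + 9:00 = 8:35 AM on Sep 28.
+7 hours 13 minutes → arrive 3:48 PM UTC on Sep 28.
Flight 2 in UTC: 4:02 AM − 3:00 = 1:02 AM on Sep 29.
+14 hours and 12 minutes → arrive 3:14 PM UTC on Sep 29.
Flight 1 lands earlier by 23 hours 26 minutes.

the first, by 23 hours 26 minutes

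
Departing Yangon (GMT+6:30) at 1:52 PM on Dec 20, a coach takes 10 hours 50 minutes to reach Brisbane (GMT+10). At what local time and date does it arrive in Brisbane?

4:12 AM on December 21

Convert departure to UTC: 1:52 PM − 6:30 = 7:22 AM UTC on Dec 20.
Add 10 hours 50 minutes travel time → 6:12 PM UTC.
Brisbane is UTC+10:00, so local arrival = 6:12 PM + 10:00 = 4:12 AM on Dec 21.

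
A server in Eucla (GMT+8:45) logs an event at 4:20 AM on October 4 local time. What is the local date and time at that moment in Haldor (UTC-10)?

9:35 AM on October 3

In UTC: 4:20 AM − 8:45 = 7:35 PM on Oct 3.
Haldor is UTC−10:00: 7:35 PM − 10:00 = 9:35 AM on Oct 3.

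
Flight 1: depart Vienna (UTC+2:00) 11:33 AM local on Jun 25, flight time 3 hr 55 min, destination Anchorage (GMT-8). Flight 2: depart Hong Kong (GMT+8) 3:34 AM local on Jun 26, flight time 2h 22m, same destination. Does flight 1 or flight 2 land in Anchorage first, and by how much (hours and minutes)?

the first, by 8 hours 28 minutes

Flight 1 in UTC: 11:33 AM − 2:00 = 9:33 AM on Jun 25.
+3 hours and 55 minutes → arrive 1:28 PM UTC on Jun 25.
Flight 2 in UTC: 3:34 AM − 8:00 = 7:34 PM on Jun 25.
+2 hours 22 minutes → arrive 9:56 PM UTC on Jun 25.
Flight 1 lands earlier by 8 hours 28 minutes.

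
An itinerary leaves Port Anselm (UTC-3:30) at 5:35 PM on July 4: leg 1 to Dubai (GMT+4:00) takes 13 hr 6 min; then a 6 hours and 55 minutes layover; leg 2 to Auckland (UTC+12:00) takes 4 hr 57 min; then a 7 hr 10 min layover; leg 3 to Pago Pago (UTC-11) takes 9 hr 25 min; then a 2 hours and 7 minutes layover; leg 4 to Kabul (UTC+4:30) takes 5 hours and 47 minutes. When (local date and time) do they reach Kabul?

3:02 AM on July 7

Convert departure to UTC: 5:35 PM + 3:30 = 9:05 PM UTC on Jul 4.
Add 13 hours 6 minutes leg 1 → 10:11 AM UTC (Jul 5).
Add 6 hours and 55 minutes layover in Dubai → 5:06 PM UTC.
Add 4 hours and 57 minutes leg 2 → 10:03 PM UTC.
Add 7 hours 10 minutes layover in Auckland → 5:13 AM UTC (Jul 6).
Add 9 hours 25 minutes leg 3 → 2:38 PM UTC.
Add 2 hours and 7 minutes layover in Pago Pago → 4:45 PM UTC.
Add 5 hours and 47 minutes leg 4 → 10:32 PM UTC.
Kabul is UTC+4:30, so local arrival = 10:32 PM + 4:30 = 3:02 AM on Jul 7.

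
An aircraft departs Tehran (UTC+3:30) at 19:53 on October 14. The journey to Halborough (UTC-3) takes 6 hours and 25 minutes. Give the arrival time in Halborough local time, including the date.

Convert departure to UTC: 19:53 − 3:30 = 16:23 UTC on Oct 14.
Add 6 hours 25 minutes travel time → 22:48 UTC.
Halborough is UTC−3:00, so local arrival = 22:48 − 3:00 = 19:48 on Oct 14.

19:48 on Oct 14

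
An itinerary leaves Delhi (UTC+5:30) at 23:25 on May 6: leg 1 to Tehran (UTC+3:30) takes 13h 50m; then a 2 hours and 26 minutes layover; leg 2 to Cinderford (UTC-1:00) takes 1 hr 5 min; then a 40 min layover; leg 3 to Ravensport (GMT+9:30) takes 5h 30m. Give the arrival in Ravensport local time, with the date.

02:56 on May 8

Convert departure to UTC: 23:25 − 5:30 = 17:55 UTC on May 6.
Add 13 hours 50 minutes leg 1 → 07:45 UTC (May 7).
Add 2 hours 26 minutes layover in Tehran → 10:11 UTC.
Add 1 hour 5 minutes leg 2 → 11:16 UTC.
Add 40 minutes layover in Cinderford → 11:56 UTC.
Add 5 hours 30 minutes leg 3 → 17:26 UTC.
Ravensport is UTC+9:30, so local arrival = 17:26 + 9:30 = 02:56 on May 8.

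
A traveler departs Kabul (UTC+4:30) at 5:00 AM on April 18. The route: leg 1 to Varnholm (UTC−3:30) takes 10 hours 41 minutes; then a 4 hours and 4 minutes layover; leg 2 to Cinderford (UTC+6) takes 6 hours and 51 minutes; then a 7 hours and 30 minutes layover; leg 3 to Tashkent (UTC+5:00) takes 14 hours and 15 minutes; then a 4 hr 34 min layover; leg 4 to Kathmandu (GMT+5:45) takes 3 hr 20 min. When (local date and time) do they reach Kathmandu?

9:30 AM on April 20

Convert departure to UTC: 5:00 AM − 4:30 = 12:30 AM UTC on Apr 18.
Add 10 hours 41 minutes leg 1 → 11:11 AM UTC.
Add 4 hours and 4 minutes layover in Varnholm → 3:15 PM UTC.
Add 6 hours and 51 minutes leg 2 → 10:06 PM UTC.
Add 7 hours and 30 minutes layover in Cinderford → 5:36 AM UTC (Apr 19).
Add 14 hours and 15 minutes leg 3 → 7:51 PM UTC.
Add 4 hours 34 minutes layover in Tashkent → 12:25 AM UTC (Apr 20).
Add 3 hours and 20 minutes leg 4 → 3:45 AM UTC.
Kathmandu is UTC+5:45, so local arrival = 3:45 AM + 5:45 = 9:30 AM on Apr 20.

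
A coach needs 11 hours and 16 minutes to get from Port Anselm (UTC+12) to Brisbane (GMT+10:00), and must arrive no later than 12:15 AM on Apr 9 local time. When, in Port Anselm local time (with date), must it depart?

2:59 PM on Apr 8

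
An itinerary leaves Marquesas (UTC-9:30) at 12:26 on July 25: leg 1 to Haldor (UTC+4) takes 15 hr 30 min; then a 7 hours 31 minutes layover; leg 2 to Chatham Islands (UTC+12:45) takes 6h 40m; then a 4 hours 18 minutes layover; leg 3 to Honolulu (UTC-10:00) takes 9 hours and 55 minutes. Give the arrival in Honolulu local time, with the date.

Convert departure to UTC: 12:26 + 9:30 = 21:56 UTC on Jul 25.
Add 15 hours 30 minutes leg 1 → 13:26 UTC (Jul 26).
Add 7 hours and 31 minutes layover in Haldor → 20:57 UTC.
Add 6 hours 40 minutes leg 2 → 03:37 UTC (Jul 27).
Add 4 hours 18 minutes layover in Chatham Islands → 07:55 UTC.
Add 9 hours and 55 minutes leg 3 → 17:50 UTC.
Honolulu is UTC−10:00, so local arrival = 17:50 − 10:00 = 07:50 on Jul 27.

07:50 on Jul 27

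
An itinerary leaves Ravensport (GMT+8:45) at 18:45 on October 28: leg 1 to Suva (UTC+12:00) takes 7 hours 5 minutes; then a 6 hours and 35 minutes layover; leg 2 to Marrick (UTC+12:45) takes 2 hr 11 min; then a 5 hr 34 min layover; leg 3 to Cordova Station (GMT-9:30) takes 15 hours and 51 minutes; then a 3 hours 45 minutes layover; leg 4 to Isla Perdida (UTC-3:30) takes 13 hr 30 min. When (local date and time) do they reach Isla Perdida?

Convert departure to UTC: 18:45 − 8:45 = 10:00 UTC on Oct 28.
Add 7 hours and 5 minutes leg 1 → 17:05 UTC.
Add 6 hours 35 minutes layover in Suva → 23:40 UTC.
Add 2 hours and 11 minutes leg 2 → 01:51 UTC (Oct 29).
Add 5 hours and 34 minutes layover in Marrick → 07:25 UTC.
Add 15 hours 51 minutes leg 3 → 23:16 UTC.
Add 3 hours and 45 minutes layover in Cordova Station → 03:01 UTC (Oct 30).
Add 13 hours and 30 minutes leg 4 → 16:31 UTC.
Isla Perdida is UTC−3:30, so local arrival = 16:31 − 3:30 = 13:01 on Oct 30.

13:01 on Oct 30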